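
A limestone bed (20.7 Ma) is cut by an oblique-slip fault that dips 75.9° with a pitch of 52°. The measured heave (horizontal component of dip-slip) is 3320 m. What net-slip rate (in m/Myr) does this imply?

dip-slip = heave / cos(dip) = 3320 / cos(75.9°) = 13630 m
net slip = dip-slip / sin(rake) = 13630 / sin(52°) = 17290 m
rate = 17290 m / 20.7 Ma = 0.000835 m/yr = 835 m/Myr

835 m/Myr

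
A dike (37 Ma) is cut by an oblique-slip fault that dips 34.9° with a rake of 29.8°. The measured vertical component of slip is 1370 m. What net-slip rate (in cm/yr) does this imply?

dip-slip = throw / sin(dip) = 1370 / sin(34.9°) = 2394 m
net slip = dip-slip / sin(rake) = 2394 / sin(29.8°) = 4818 m
rate = 4818 m / 37 Ma = 0.000130 m/yr = 0.0130 cm/yr

0.0130 cm/yr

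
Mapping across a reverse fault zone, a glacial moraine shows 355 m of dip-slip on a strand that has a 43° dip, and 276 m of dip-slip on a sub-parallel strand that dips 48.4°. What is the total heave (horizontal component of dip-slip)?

443 m

heave_A = 355 × cos(43°) = 259.6 m
heave_B = 276 × cos(48.4°) = 183.2 m
total = 259.6 + 183.2 = 443 m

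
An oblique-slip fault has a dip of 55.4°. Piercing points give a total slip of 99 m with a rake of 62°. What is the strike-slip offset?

strike-slip = net slip × cos(rake) = 99 m × cos(62°) = 46.5 m

46.5 m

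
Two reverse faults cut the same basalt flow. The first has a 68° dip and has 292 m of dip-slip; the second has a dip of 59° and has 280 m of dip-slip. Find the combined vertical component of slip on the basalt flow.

throw_A = 292 × sin(68°) = 270.7 m
throw_B = 280 × sin(59°) = 240 m
total = 270.7 + 240 = 511 m

511 m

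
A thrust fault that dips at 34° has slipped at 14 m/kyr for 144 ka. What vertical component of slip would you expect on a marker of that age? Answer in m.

dip-slip = rate × time = 14 m/kyr × 144 ka = 2016 m
throw = dip-slip × sin(dip) = 2016 × sin(34°) = 1130 m

1130 m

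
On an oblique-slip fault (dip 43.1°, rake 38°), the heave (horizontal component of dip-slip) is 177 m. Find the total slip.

dip-slip = heave / cos(dip) = 177 / cos(43.1°) = 242.4 m
net slip = dip-slip / sin(rake) = 242.4 / sin(38°) = 394 m

394 m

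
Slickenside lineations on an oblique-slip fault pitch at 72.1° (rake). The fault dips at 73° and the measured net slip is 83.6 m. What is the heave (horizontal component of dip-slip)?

23.3 m

dip-slip = net slip × sin(rake) = 83.6 m × sin(72.1°) = 79.55 m
heave = dip-slip × cos(dip) = 79.55 × cos(73°) = 23.3 m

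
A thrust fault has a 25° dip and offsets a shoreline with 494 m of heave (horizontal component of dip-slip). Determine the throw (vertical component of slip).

throw = heave × tan(dip) = 494 × tan(25°) = 230 m

230 m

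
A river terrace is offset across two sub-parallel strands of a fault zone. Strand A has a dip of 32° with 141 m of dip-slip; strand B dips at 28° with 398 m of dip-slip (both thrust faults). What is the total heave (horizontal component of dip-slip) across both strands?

471 m

heave_A = 141 × cos(32°) = 119.6 m
heave_B = 398 × cos(28°) = 351.4 m
total = 119.6 + 351.4 = 471 m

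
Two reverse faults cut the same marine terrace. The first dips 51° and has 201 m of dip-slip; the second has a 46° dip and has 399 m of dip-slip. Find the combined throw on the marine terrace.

throw_A = 201 × sin(51°) = 156.2 m
throw_B = 399 × sin(46°) = 287 m
total = 156.2 + 287 = 443 m

443 m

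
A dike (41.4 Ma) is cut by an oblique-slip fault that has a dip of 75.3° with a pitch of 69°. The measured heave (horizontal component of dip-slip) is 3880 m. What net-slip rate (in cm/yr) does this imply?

0.0396 cm/yr

dip-slip = heave / cos(dip) = 3880 / cos(75.3°) = 15290 m
net slip = dip-slip / sin(rake) = 15290 / sin(69°) = 16380 m
rate = 16380 m / 41.4 Ma = 0.000396 m/yr = 0.0396 cm/yr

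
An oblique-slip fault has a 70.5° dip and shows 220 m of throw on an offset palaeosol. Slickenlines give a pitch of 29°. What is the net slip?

dip-slip = throw / sin(dip) = 220 / sin(70.5°) = 233.4 m
net slip = dip-slip / sin(rake) = 233.4 / sin(29°) = 481 m

481 m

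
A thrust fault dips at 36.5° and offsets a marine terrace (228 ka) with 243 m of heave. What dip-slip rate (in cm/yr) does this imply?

0.133 cm/yr

dip-slip = heave / cos(dip) = 243 m / cos(36.5°) = 302.3 m
rate = 302.3 m / 228 ka = 0.00133 m/yr = 0.133 cm/yr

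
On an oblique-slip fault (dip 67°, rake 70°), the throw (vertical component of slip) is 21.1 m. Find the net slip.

dip-slip = throw / sin(dip) = 21.1 / sin(67°) = 22.92 m
net slip = dip-slip / sin(rake) = 22.92 / sin(70°) = 24.4 m

24.4 m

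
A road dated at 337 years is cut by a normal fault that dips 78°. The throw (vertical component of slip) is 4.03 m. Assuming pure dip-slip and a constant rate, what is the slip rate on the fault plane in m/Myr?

12200 m/Myr

dip-slip = throw / sin(dip) = 4.03 m / sin(78°) = 4.120 m
rate = 4.120 m / 337 years = 0.0122 m/yr = 12200 m/Myr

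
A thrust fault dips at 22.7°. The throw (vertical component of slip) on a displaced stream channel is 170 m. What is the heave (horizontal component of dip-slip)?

406 m

heave = throw / tan(dip) = 170 / tan(22.7°) = 406 m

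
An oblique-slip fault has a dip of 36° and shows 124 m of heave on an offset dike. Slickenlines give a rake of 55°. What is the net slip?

dip-slip = heave / cos(dip) = 124 / cos(36°) = 153.3 m
net slip = dip-slip / sin(rake) = 153.3 / sin(55°) = 187 m

187 m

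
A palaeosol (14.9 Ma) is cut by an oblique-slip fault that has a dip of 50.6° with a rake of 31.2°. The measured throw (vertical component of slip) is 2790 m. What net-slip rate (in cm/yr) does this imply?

dip-slip = throw / sin(dip) = 2790 / sin(50.6°) = 3611 m
net slip = dip-slip / sin(rake) = 3611 / sin(31.2°) = 6970 m
rate = 6970 m / 14.9 Ma = 0.000468 m/yr = 0.0468 cm/yr

0.0468 cm/yr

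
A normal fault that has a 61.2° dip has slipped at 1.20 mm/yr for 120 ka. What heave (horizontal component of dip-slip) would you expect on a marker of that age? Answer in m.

dip-slip = rate × time = 1.20 mm/yr × 120 ka = 144 m
heave = dip-slip × cos(dip) = 144 × cos(61.2°) = 69.4 m

69.4 m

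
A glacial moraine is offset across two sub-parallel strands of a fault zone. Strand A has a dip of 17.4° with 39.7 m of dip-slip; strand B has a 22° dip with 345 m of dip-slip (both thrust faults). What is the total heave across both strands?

heave_A = 39.7 × cos(17.4°) = 37.88 m
heave_B = 345 × cos(22°) = 319.9 m
total = 37.88 + 319.9 = 358 m

358 m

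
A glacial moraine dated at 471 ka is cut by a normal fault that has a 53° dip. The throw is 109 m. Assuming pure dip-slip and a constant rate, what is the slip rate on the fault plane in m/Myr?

290 m/Myr

dip-slip = throw / sin(dip) = 109 m / sin(53°) = 136.5 m
rate = 136.5 m / 471 ka = 0.000290 m/yr = 290 m/Myr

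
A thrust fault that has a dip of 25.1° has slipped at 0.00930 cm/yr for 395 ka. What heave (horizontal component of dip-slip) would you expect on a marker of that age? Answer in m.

33.3 m

dip-slip = rate × time = 0.00930 cm/yr × 395 ka = 36.73 m
heave = dip-slip × cos(dip) = 36.73 × cos(25.1°) = 33.3 m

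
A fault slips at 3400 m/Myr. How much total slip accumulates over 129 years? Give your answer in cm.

slip = rate × time = 3400 m/Myr × 129 years = 0.439 m = 43.9 cm

43.9 cm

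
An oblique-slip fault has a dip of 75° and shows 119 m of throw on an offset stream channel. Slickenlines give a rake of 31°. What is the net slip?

dip-slip = throw / sin(dip) = 119 / sin(75°) = 123.2 m
net slip = dip-slip / sin(rake) = 123.2 / sin(31°) = 239 m

239 m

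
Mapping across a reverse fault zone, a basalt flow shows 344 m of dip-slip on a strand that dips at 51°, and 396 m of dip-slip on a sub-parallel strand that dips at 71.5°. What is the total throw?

643 m

throw_A = 344 × sin(51°) = 267.3 m
throw_B = 396 × sin(71.5°) = 375.5 m
total = 267.3 + 375.5 = 643 m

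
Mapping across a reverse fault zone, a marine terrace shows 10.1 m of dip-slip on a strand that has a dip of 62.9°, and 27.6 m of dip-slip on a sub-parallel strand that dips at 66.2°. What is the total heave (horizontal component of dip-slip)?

heave_A = 10.1 × cos(62.9°) = 4.601 m
heave_B = 27.6 × cos(66.2°) = 11.14 m
total = 4.601 + 11.14 = 15.7 m

15.7 m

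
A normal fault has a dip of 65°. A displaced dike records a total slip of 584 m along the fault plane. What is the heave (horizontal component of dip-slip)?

heave = dip-slip × cos(dip) = 584 m × cos(65°) = 247 m

247 m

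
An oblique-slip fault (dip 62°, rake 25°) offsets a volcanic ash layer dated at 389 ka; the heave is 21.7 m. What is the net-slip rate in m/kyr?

dip-slip = heave / cos(dip) = 21.7 / cos(62°) = 46.22 m
net slip = dip-slip / sin(rake) = 46.22 / sin(25°) = 109.4 m
rate = 109.4 m / 389 ka = 0.000281 m/yr = 0.281 m/kyr

0.281 m/kyr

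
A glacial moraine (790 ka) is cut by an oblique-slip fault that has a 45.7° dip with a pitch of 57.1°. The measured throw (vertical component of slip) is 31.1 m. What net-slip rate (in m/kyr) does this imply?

0.0655 m/kyr

dip-slip = throw / sin(dip) = 31.1 / sin(45.7°) = 43.45 m
net slip = dip-slip / sin(rake) = 43.45 / sin(57.1°) = 51.75 m
rate = 51.75 m / 790 ka = 0.0000655 m/yr = 0.0655 m/kyr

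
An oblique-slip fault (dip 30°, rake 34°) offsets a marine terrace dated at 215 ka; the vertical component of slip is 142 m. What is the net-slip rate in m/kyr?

dip-slip = throw / sin(dip) = 142 / sin(30°) = 284 m
net slip = dip-slip / sin(rake) = 284 / sin(34°) = 507.9 m
rate = 507.9 m / 215 ka = 0.00236 m/yr = 2.36 m/kyr

2.36 m/kyr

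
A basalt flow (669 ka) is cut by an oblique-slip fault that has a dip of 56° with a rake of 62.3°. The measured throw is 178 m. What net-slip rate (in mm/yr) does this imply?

0.362 mm/yr

dip-slip = throw / sin(dip) = 178 / sin(56°) = 214.7 m
net slip = dip-slip / sin(rake) = 214.7 / sin(62.3°) = 242.5 m
rate = 242.5 m / 669 ka = 0.000362 m/yr = 0.362 mm/yr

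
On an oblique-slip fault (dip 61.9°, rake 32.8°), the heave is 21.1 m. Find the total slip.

dip-slip = heave / cos(dip) = 21.1 / cos(61.9°) = 44.80 m
net slip = dip-slip / sin(rake) = 44.80 / sin(32.8°) = 82.7 m

82.7 m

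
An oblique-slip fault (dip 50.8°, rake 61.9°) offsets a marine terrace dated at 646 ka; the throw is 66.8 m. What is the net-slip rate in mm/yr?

dip-slip = throw / sin(dip) = 66.8 / sin(50.8°) = 86.20 m
net slip = dip-slip / sin(rake) = 86.20 / sin(61.9°) = 97.72 m
rate = 97.72 m / 646 ka = 0.000151 m/yr = 0.151 mm/yr

0.151 mm/yr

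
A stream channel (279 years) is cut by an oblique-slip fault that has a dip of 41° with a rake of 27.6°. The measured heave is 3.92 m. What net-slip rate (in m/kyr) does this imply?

40.2 m/kyr

dip-slip = heave / cos(dip) = 3.92 / cos(41°) = 5.194 m
net slip = dip-slip / sin(rake) = 5.194 / sin(27.6°) = 11.21 m
rate = 11.21 m / 279 years = 0.0402 m/yr = 40.2 m/kyr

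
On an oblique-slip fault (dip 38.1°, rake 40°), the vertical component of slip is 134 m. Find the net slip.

338 m

dip-slip = throw / sin(dip) = 134 / sin(38.1°) = 217.2 m
net slip = dip-slip / sin(rake) = 217.2 / sin(40°) = 338 m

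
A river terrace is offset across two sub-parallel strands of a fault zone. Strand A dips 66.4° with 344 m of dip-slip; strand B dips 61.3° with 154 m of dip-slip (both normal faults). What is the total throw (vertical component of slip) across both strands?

throw_A = 344 × sin(66.4°) = 315.2 m
throw_B = 154 × sin(61.3°) = 135.1 m
total = 315.2 + 135.1 = 450 m

450 m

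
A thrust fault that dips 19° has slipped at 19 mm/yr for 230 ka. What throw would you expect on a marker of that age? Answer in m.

1420 m

dip-slip = rate × time = 19 mm/yr × 230 ka = 4370 m
throw = dip-slip × sin(dip) = 4370 × sin(19°) = 1420 m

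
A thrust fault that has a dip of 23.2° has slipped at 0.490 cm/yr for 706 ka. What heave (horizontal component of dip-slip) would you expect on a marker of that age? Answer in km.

dip-slip = rate × time = 0.490 cm/yr × 706 ka = 3459 m
heave = dip-slip × cos(dip) = 3459 × cos(23.2°) = 3180 m = 3.18 km

3.18 km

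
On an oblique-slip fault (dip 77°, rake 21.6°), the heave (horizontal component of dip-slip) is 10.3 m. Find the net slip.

124 m

dip-slip = heave / cos(dip) = 10.3 / cos(77°) = 45.79 m
net slip = dip-slip / sin(rake) = 45.79 / sin(21.6°) = 124 m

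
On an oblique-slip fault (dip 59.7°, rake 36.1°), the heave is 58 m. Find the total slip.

195 m

dip-slip = heave / cos(dip) = 58 / cos(59.7°) = 115 m
net slip = dip-slip / sin(rake) = 115 / sin(36.1°) = 195 m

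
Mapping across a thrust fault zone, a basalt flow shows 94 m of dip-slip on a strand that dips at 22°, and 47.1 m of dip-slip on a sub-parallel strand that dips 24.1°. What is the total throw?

throw_A = 94 × sin(22°) = 35.21 m
throw_B = 47.1 × sin(24.1°) = 19.23 m
total = 35.21 + 19.23 = 54.4 m

54.4 m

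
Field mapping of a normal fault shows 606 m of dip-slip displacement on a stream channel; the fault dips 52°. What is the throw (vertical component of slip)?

478 m

throw = dip-slip × sin(dip) = 606 m × sin(52°) = 478 m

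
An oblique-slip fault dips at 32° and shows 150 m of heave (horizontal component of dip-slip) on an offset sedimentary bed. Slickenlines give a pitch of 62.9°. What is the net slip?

dip-slip = heave / cos(dip) = 150 / cos(32°) = 176.9 m
net slip = dip-slip / sin(rake) = 176.9 / sin(62.9°) = 199 m

199 m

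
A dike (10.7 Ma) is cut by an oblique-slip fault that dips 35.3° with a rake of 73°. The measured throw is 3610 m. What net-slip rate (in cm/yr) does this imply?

0.0611 cm/yr

dip-slip = throw / sin(dip) = 3610 / sin(35.3°) = 6247 m
net slip = dip-slip / sin(rake) = 6247 / sin(73°) = 6533 m
rate = 6533 m / 10.7 Ma = 0.000611 m/yr = 0.0611 cm/yr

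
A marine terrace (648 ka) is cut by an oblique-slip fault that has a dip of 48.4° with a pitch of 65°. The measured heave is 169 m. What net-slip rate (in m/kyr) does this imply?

dip-slip = heave / cos(dip) = 169 / cos(48.4°) = 254.5 m
net slip = dip-slip / sin(rake) = 254.5 / sin(65°) = 280.9 m
rate = 280.9 m / 648 ka = 0.000433 m/yr = 0.433 m/kyr

0.433 m/kyr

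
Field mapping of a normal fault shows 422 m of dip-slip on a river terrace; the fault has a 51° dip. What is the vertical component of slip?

throw = dip-slip × sin(dip) = 422 m × sin(51°) = 328 m

328 m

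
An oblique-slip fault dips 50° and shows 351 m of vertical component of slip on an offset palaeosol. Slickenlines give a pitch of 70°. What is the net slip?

488 m

dip-slip = throw / sin(dip) = 351 / sin(50°) = 458.2 m
net slip = dip-slip / sin(rake) = 458.2 / sin(70°) = 488 m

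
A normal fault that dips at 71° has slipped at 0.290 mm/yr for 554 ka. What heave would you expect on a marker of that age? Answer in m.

52.3 m

dip-slip = rate × time = 0.290 mm/yr × 554 ka = 160.7 m
heave = dip-slip × cos(dip) = 160.7 × cos(71°) = 52.3 m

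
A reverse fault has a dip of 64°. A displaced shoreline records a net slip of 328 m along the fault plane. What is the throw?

throw = dip-slip × sin(dip) = 328 m × sin(64°) = 295 m

295 m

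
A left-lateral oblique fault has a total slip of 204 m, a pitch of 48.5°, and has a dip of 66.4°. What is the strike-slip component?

135 m

strike-slip = net slip × cos(rake) = 204 m × cos(48.5°) = 135 m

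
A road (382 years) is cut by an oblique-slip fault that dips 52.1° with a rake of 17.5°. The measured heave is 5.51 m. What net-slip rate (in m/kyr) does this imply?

dip-slip = heave / cos(dip) = 5.51 / cos(52.1°) = 8.970 m
net slip = dip-slip / sin(rake) = 8.970 / sin(17.5°) = 29.83 m
rate = 29.83 m / 382 years = 0.0781 m/yr = 78.1 m/kyr

78.1 m/kyr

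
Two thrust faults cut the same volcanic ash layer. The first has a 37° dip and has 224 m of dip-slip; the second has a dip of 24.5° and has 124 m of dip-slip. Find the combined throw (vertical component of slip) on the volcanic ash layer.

186 m

throw_A = 224 × sin(37°) = 134.8 m
throw_B = 124 × sin(24.5°) = 51.42 m
total = 134.8 + 51.42 = 186 m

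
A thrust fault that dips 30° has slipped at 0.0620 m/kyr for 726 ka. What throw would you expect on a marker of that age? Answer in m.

dip-slip = rate × time = 0.0620 m/kyr × 726 ka = 45.01 m
throw = dip-slip × sin(dip) = 45.01 × sin(30°) = 22.5 m

22.5 m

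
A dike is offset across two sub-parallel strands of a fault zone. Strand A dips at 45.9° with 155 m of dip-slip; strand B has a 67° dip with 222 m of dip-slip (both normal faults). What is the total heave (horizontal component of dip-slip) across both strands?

195 m

heave_A = 155 × cos(45.9°) = 107.9 m
heave_B = 222 × cos(67°) = 86.74 m
total = 107.9 + 86.74 = 195 m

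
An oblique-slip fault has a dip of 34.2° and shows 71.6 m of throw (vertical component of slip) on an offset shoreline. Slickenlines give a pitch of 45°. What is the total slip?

dip-slip = throw / sin(dip) = 71.6 / sin(34.2°) = 127.4 m
net slip = dip-slip / sin(rake) = 127.4 / sin(45°) = 180 m

180 m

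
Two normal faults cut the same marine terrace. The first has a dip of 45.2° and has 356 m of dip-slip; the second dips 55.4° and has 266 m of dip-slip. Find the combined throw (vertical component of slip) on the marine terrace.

throw_A = 356 × sin(45.2°) = 252.6 m
throw_B = 266 × sin(55.4°) = 219 m
total = 252.6 + 219 = 472 m

472 m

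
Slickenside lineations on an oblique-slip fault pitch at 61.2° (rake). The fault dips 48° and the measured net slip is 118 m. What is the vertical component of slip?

dip-slip = net slip × sin(rake) = 118 m × sin(61.2°) = 103.4 m
throw = dip-slip × sin(dip) = 103.4 × sin(48°) = 76.8 m

76.8 m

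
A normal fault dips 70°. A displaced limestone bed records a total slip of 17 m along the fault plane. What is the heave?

5.81 m

heave = dip-slip × cos(dip) = 17 m × cos(70°) = 5.81 m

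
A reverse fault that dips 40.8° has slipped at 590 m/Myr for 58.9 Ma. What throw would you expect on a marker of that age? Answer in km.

dip-slip = rate × time = 590 m/Myr × 58.9 Ma = 34750 m
throw = dip-slip × sin(dip) = 34750 × sin(40.8°) = 22700 m = 22.7 km

22.7 km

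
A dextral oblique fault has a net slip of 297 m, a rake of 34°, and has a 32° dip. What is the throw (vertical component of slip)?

dip-slip = net slip × sin(rake) = 297 m × sin(34°) = 166.1 m
throw = dip-slip × sin(dip) = 166.1 × sin(32°) = 88 m

88 m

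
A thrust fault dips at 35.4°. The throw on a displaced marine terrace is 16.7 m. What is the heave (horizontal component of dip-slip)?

23.5 m

heave = throw / tan(dip) = 16.7 / tan(35.4°) = 23.5 m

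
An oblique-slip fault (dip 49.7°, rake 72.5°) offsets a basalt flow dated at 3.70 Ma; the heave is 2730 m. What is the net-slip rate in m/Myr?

dip-slip = heave / cos(dip) = 2730 / cos(49.7°) = 4221 m
net slip = dip-slip / sin(rake) = 4221 / sin(72.5°) = 4426 m
rate = 4426 m / 3.70 Ma = 0.00120 m/yr = 1200 m/Myr

1200 m/Myr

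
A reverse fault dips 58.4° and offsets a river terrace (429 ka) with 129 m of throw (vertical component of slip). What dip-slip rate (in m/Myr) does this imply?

353 m/Myr

dip-slip = throw / sin(dip) = 129 m / sin(58.4°) = 151.5 m
rate = 151.5 m / 429 ka = 0.000353 m/yr = 353 m/Myr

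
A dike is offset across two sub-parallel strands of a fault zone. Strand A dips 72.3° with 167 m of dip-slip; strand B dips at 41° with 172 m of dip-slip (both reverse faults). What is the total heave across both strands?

heave_A = 167 × cos(72.3°) = 50.77 m
heave_B = 172 × cos(41°) = 129.8 m
total = 50.77 + 129.8 = 181 m

181 m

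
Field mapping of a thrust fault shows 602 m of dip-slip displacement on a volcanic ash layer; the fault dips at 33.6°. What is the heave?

501 m

heave = dip-slip × cos(dip) = 602 m × cos(33.6°) = 501 m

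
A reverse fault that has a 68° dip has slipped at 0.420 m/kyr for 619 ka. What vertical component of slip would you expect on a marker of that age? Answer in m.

dip-slip = rate × time = 0.420 m/kyr × 619 ka = 260 m
throw = dip-slip × sin(dip) = 260 × sin(68°) = 241 m

241 m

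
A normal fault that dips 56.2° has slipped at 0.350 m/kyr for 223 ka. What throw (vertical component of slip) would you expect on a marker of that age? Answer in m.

64.9 m

dip-slip = rate × time = 0.350 m/kyr × 223 ka = 78.05 m
throw = dip-slip × sin(dip) = 78.05 × sin(56.2°) = 64.9 m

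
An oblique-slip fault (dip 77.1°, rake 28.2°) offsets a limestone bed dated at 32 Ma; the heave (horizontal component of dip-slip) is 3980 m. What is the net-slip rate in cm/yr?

dip-slip = heave / cos(dip) = 3980 / cos(77.1°) = 17830 m
net slip = dip-slip / sin(rake) = 17830 / sin(28.2°) = 37730 m
rate = 37730 m / 32 Ma = 0.00118 m/yr = 0.118 cm/yr

0.118 cm/yr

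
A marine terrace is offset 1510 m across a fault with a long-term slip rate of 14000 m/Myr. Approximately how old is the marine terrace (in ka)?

age = offset / rate = 1510 m / (14000 m/Myr) = 108000 yr = 108 ka

108 ka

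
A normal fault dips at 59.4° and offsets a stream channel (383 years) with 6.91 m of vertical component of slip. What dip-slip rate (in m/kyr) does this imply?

21 m/kyr

dip-slip = throw / sin(dip) = 6.91 m / sin(59.4°) = 8.028 m
rate = 8.028 m / 383 years = 0.0210 m/yr = 21 m/kyr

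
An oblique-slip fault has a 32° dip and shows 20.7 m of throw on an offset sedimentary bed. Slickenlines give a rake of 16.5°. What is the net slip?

138 m

dip-slip = throw / sin(dip) = 20.7 / sin(32°) = 39.06 m
net slip = dip-slip / sin(rake) = 39.06 / sin(16.5°) = 138 m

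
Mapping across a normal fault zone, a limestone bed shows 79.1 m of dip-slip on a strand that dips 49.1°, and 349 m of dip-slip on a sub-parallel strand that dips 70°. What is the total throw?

388 m

throw_A = 79.1 × sin(49.1°) = 59.79 m
throw_B = 349 × sin(70°) = 328 m
total = 59.79 + 328 = 388 m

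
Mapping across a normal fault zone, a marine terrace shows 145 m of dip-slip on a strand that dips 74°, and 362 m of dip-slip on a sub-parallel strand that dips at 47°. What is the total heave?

287 m

heave_A = 145 × cos(74°) = 39.97 m
heave_B = 362 × cos(47°) = 246.9 m
total = 39.97 + 246.9 = 287 m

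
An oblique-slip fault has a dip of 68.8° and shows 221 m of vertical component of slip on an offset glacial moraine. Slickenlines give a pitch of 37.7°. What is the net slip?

388 m

dip-slip = throw / sin(dip) = 221 / sin(68.8°) = 237 m
net slip = dip-slip / sin(rake) = 237 / sin(37.7°) = 388 m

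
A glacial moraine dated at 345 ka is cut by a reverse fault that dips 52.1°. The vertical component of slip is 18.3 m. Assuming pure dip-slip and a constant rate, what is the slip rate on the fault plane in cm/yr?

0.00672 cm/yr

dip-slip = throw / sin(dip) = 18.3 m / sin(52.1°) = 23.19 m
rate = 23.19 m / 345 ka = 0.0000672 m/yr = 0.00672 cm/yr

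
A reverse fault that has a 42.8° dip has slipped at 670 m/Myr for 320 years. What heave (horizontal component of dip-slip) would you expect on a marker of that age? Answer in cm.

dip-slip = rate × time = 670 m/Myr × 320 years = 0.2144 m
heave = dip-slip × cos(dip) = 0.2144 × cos(42.8°) = 0.157 m = 15.7 cm

15.7 cm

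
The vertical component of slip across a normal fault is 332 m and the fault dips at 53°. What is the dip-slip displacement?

dip-slip = throw / sin(dip) = 332 / sin(53°) = 416 m

416 m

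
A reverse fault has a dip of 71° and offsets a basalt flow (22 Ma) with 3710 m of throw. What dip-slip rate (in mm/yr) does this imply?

0.178 mm/yr

dip-slip = throw / sin(dip) = 3710 m / sin(71°) = 3924 m
rate = 3924 m / 22 Ma = 0.000178 m/yr = 0.178 mm/yr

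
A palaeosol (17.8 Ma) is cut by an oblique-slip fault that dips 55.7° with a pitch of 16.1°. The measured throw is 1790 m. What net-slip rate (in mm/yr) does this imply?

dip-slip = throw / sin(dip) = 1790 / sin(55.7°) = 2167 m
net slip = dip-slip / sin(rake) = 2167 / sin(16.1°) = 7814 m
rate = 7814 m / 17.8 Ma = 0.000439 m/yr = 0.439 mm/yr

0.439 mm/yr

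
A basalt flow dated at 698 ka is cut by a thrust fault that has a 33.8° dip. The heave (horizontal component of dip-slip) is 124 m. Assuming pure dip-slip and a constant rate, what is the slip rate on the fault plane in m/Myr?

214 m/Myr

dip-slip = heave / cos(dip) = 124 m / cos(33.8°) = 149.2 m
rate = 149.2 m / 698 ka = 0.000214 m/yr = 214 m/Myr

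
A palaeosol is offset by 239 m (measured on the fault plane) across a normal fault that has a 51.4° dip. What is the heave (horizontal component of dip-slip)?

heave = dip-slip × cos(dip) = 239 m × cos(51.4°) = 149 m

149 m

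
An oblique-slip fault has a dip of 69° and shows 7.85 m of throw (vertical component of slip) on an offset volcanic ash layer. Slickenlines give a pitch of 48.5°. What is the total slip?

11.2 m

dip-slip = throw / sin(dip) = 7.85 / sin(69°) = 8.408 m
net slip = dip-slip / sin(rake) = 8.408 / sin(48.5°) = 11.2 m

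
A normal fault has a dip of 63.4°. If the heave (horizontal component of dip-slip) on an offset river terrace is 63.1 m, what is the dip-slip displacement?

141 m

dip-slip = heave / cos(dip) = 63.1 / cos(63.4°) = 141 m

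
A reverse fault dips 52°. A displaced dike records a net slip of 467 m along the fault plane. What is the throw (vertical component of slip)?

throw = dip-slip × sin(dip) = 467 m × sin(52°) = 368 m

368 m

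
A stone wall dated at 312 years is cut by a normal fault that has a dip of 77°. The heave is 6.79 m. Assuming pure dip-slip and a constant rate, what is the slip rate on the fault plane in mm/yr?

96.7 mm/yr

dip-slip = heave / cos(dip) = 6.79 m / cos(77°) = 30.18 m
rate = 30.18 m / 312 years = 0.0967 m/yr = 96.7 mm/yr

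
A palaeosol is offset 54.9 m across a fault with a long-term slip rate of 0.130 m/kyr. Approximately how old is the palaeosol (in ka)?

age = offset / rate = 54.9 m / (0.130 m/kyr) = 422000 yr = 422 ka

422 ka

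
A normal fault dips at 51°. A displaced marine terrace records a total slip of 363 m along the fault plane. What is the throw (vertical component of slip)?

throw = dip-slip × sin(dip) = 363 m × sin(51°) = 282 m

282 m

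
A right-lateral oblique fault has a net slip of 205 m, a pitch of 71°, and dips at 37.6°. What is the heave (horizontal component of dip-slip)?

dip-slip = net slip × sin(rake) = 205 m × sin(71°) = 193.8 m
heave = dip-slip × cos(dip) = 193.8 × cos(37.6°) = 154 m

154 m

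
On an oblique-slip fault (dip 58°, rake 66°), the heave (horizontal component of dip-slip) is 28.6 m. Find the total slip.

dip-slip = heave / cos(dip) = 28.6 / cos(58°) = 53.97 m
net slip = dip-slip / sin(rake) = 53.97 / sin(66°) = 59.1 m

59.1 m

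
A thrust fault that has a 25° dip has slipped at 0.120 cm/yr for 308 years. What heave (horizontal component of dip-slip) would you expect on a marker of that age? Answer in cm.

dip-slip = rate × time = 0.120 cm/yr × 308 years = 0.3696 m
heave = dip-slip × cos(dip) = 0.3696 × cos(25°) = 0.335 m = 33.5 cm

33.5 cm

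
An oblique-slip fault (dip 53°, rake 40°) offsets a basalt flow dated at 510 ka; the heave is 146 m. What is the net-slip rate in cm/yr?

dip-slip = heave / cos(dip) = 146 / cos(53°) = 242.6 m
net slip = dip-slip / sin(rake) = 242.6 / sin(40°) = 377.4 m
rate = 377.4 m / 510 ka = 0.000740 m/yr = 0.0740 cm/yr

0.0740 cm/yr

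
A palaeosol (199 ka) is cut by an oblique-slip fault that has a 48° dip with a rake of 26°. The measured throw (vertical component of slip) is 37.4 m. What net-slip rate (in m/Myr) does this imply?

577 m/Myr

dip-slip = throw / sin(dip) = 37.4 / sin(48°) = 50.33 m
net slip = dip-slip / sin(rake) = 50.33 / sin(26°) = 114.8 m
rate = 114.8 m / 199 ka = 0.000577 m/yr = 577 m/Myr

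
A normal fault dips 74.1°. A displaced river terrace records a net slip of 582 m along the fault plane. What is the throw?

560 m

throw = dip-slip × sin(dip) = 582 m × sin(74.1°) = 560 m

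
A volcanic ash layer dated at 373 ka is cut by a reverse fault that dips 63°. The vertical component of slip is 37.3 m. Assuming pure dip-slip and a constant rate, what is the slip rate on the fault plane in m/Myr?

112 m/Myr

dip-slip = throw / sin(dip) = 37.3 m / sin(63°) = 41.86 m
rate = 41.86 m / 373 ka = 0.000112 m/yr = 112 m/Myr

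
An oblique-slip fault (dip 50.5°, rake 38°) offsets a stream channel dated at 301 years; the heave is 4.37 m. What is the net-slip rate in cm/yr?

dip-slip = heave / cos(dip) = 4.37 / cos(50.5°) = 6.870 m
net slip = dip-slip / sin(rake) = 6.870 / sin(38°) = 11.16 m
rate = 11.16 m / 301 years = 0.0371 m/yr = 3.71 cm/yr

3.71 cm/yr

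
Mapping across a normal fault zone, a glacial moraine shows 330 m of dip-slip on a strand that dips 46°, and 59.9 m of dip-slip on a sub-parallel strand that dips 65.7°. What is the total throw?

292 m

throw_A = 330 × sin(46°) = 237.4 m
throw_B = 59.9 × sin(65.7°) = 54.59 m
total = 237.4 + 54.59 = 292 m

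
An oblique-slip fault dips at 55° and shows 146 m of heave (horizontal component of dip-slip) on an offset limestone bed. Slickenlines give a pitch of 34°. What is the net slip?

455 m

dip-slip = heave / cos(dip) = 146 / cos(55°) = 254.5 m
net slip = dip-slip / sin(rake) = 254.5 / sin(34°) = 455 m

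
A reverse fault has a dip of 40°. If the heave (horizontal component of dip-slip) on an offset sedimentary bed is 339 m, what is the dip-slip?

dip-slip = heave / cos(dip) = 339 / cos(40°) = 443 m

443 m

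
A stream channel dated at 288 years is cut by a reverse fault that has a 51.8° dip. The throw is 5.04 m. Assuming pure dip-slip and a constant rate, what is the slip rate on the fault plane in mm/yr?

22.3 mm/yr

dip-slip = throw / sin(dip) = 5.04 m / sin(51.8°) = 6.413 m
rate = 6.413 m / 288 years = 0.0223 m/yr = 22.3 mm/yr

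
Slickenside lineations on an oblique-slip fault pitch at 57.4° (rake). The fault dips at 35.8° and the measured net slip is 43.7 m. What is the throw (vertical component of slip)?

dip-slip = net slip × sin(rake) = 43.7 m × sin(57.4°) = 36.82 m
throw = dip-slip × sin(dip) = 36.82 × sin(35.8°) = 21.5 m

21.5 m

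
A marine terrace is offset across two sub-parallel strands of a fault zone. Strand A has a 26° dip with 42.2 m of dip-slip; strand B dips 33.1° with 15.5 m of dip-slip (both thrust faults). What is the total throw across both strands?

27 m

throw_A = 42.2 × sin(26°) = 18.50 m
throw_B = 15.5 × sin(33.1°) = 8.465 m
total = 18.50 + 8.465 = 27 m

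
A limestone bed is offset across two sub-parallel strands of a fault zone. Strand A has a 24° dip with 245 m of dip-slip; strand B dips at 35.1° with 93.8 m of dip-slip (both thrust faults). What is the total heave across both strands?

heave_A = 245 × cos(24°) = 223.8 m
heave_B = 93.8 × cos(35.1°) = 76.74 m
total = 223.8 + 76.74 = 301 m

301 m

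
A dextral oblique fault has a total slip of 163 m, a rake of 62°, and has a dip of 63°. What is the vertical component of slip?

dip-slip = net slip × sin(rake) = 163 m × sin(62°) = 143.9 m
throw = dip-slip × sin(dip) = 143.9 × sin(63°) = 128 m

128 m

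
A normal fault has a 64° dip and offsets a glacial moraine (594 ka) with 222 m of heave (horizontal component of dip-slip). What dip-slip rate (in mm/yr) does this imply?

dip-slip = heave / cos(dip) = 222 m / cos(64°) = 506.4 m
rate = 506.4 m / 594 ka = 0.000853 m/yr = 0.853 mm/yr

0.853 mm/yr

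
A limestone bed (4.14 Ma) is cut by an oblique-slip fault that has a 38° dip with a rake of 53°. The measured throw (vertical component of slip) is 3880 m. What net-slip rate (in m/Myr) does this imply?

1910 m/Myr

dip-slip = throw / sin(dip) = 3880 / sin(38°) = 6302 m
net slip = dip-slip / sin(rake) = 6302 / sin(53°) = 7891 m
rate = 7891 m / 4.14 Ma = 0.00191 m/yr = 1910 m/Myr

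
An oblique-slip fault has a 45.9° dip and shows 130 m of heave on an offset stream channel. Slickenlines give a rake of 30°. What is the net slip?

dip-slip = heave / cos(dip) = 130 / cos(45.9°) = 186.8 m
net slip = dip-slip / sin(rake) = 186.8 / sin(30°) = 374 m

374 m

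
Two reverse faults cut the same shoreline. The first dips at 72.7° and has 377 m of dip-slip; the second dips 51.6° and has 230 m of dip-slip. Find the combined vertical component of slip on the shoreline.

throw_A = 377 × sin(72.7°) = 359.9 m
throw_B = 230 × sin(51.6°) = 180.2 m
total = 359.9 + 180.2 = 540 m

540 m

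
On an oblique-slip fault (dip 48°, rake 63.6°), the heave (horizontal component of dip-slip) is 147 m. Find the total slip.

dip-slip = heave / cos(dip) = 147 / cos(48°) = 219.7 m
net slip = dip-slip / sin(rake) = 219.7 / sin(63.6°) = 245 m

245 m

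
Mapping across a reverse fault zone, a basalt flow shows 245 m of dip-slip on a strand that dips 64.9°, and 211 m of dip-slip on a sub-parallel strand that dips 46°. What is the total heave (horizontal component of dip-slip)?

251 m

heave_A = 245 × cos(64.9°) = 103.9 m
heave_B = 211 × cos(46°) = 146.6 m
total = 103.9 + 146.6 = 251 m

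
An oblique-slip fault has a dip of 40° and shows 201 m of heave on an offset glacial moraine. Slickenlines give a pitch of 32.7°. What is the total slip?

dip-slip = heave / cos(dip) = 201 / cos(40°) = 262.4 m
net slip = dip-slip / sin(rake) = 262.4 / sin(32.7°) = 486 m

486 m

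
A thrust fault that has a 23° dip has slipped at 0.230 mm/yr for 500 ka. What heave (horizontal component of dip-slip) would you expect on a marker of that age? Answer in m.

dip-slip = rate × time = 0.230 mm/yr × 500 ka = 115 m
heave = dip-slip × cos(dip) = 115 × cos(23°) = 106 m

106 m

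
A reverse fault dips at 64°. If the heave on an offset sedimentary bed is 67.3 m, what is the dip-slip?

dip-slip = heave / cos(dip) = 67.3 / cos(64°) = 154 m

154 m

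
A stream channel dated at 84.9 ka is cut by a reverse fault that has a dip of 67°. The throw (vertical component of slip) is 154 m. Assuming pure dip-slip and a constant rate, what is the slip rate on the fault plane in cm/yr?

dip-slip = throw / sin(dip) = 154 m / sin(67°) = 167.3 m
rate = 167.3 m / 84.9 ka = 0.00197 m/yr = 0.197 cm/yr

0.197 cm/yr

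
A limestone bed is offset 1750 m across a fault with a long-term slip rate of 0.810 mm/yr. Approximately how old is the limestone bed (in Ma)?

age = offset / rate = 1750 m / (0.810 mm/yr) = 2.16e+06 yr = 2.16 Ma

2.16 Ma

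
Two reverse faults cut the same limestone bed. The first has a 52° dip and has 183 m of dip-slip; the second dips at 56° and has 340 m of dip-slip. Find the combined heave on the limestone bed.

303 m

heave_A = 183 × cos(52°) = 112.7 m
heave_B = 340 × cos(56°) = 190.1 m
total = 112.7 + 190.1 = 303 m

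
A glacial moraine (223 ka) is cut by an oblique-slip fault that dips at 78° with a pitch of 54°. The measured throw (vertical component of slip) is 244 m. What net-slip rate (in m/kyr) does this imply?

1.38 m/kyr

dip-slip = throw / sin(dip) = 244 / sin(78°) = 249.5 m
net slip = dip-slip / sin(rake) = 249.5 / sin(54°) = 308.3 m
rate = 308.3 m / 223 ka = 0.00138 m/yr = 1.38 m/kyr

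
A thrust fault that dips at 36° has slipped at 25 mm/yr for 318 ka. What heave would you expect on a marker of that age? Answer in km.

dip-slip = rate × time = 25 mm/yr × 318 ka = 7950 m
heave = dip-slip × cos(dip) = 7950 × cos(36°) = 6430 m = 6.43 km

6.43 km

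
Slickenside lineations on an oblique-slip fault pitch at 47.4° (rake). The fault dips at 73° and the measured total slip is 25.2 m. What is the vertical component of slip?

17.7 m

dip-slip = net slip × sin(rake) = 25.2 m × sin(47.4°) = 18.55 m
throw = dip-slip × sin(dip) = 18.55 × sin(73°) = 17.7 m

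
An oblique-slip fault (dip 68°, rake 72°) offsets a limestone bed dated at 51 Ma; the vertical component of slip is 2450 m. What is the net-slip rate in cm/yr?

dip-slip = throw / sin(dip) = 2450 / sin(68°) = 2642 m
net slip = dip-slip / sin(rake) = 2642 / sin(72°) = 2778 m
rate = 2778 m / 51 Ma = 0.0000545 m/yr = 0.00545 cm/yr

0.00545 cm/yr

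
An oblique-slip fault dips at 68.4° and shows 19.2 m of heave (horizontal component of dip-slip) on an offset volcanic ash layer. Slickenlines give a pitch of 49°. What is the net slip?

dip-slip = heave / cos(dip) = 19.2 / cos(68.4°) = 52.16 m
net slip = dip-slip / sin(rake) = 52.16 / sin(49°) = 69.1 m

69.1 m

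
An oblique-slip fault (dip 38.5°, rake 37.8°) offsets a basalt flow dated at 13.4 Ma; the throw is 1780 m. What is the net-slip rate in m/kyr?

dip-slip = throw / sin(dip) = 1780 / sin(38.5°) = 2859 m
net slip = dip-slip / sin(rake) = 2859 / sin(37.8°) = 4665 m
rate = 4665 m / 13.4 Ma = 0.000348 m/yr = 0.348 m/kyr

0.348 m/kyr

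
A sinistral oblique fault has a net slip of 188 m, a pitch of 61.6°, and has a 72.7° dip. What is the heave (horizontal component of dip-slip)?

dip-slip = net slip × sin(rake) = 188 m × sin(61.6°) = 165.4 m
heave = dip-slip × cos(dip) = 165.4 × cos(72.7°) = 49.2 m

49.2 m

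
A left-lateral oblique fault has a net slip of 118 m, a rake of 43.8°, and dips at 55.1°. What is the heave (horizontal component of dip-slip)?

46.7 m

dip-slip = net slip × sin(rake) = 118 m × sin(43.8°) = 81.67 m
heave = dip-slip × cos(dip) = 81.67 × cos(55.1°) = 46.7 m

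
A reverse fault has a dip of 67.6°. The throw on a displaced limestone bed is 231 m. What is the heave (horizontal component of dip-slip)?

95.2 m

heave = throw / tan(dip) = 231 / tan(67.6°) = 95.2 m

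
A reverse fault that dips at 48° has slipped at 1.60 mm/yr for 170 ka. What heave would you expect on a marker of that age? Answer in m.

182 m

dip-slip = rate × time = 1.60 mm/yr × 170 ka = 272 m
heave = dip-slip × cos(dip) = 272 × cos(48°) = 182 m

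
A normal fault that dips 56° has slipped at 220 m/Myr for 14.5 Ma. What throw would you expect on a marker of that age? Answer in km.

2.64 km

dip-slip = rate × time = 220 m/Myr × 14.5 Ma = 3190 m
throw = dip-slip × sin(dip) = 3190 × sin(56°) = 2640 m = 2.64 km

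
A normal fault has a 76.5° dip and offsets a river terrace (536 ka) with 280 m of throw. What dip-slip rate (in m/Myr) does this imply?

dip-slip = throw / sin(dip) = 280 m / sin(76.5°) = 288 m
rate = 288 m / 536 ka = 0.000537 m/yr = 537 m/Myr

537 m/Myr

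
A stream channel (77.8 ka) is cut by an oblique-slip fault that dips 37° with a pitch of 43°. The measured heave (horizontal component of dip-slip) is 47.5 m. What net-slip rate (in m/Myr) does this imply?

1120 m/Myr

dip-slip = heave / cos(dip) = 47.5 / cos(37°) = 59.48 m
net slip = dip-slip / sin(rake) = 59.48 / sin(43°) = 87.21 m
rate = 87.21 m / 77.8 ka = 0.00112 m/yr = 1120 m/Myr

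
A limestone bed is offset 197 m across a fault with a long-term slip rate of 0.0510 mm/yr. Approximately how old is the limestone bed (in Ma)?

3.86 Ma

age = offset / rate = 197 m / (0.0510 mm/yr) = 3.86e+06 yr = 3.86 Ma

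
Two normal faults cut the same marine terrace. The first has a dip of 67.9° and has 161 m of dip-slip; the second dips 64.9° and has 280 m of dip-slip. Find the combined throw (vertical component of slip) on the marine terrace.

throw_A = 161 × sin(67.9°) = 149.2 m
throw_B = 280 × sin(64.9°) = 253.6 m
total = 149.2 + 253.6 = 403 m

403 m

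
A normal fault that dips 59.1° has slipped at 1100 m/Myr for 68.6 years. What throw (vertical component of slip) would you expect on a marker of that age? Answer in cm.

6.47 cm

dip-slip = rate × time = 1100 m/Myr × 68.6 years = 0.07546 m
throw = dip-slip × sin(dip) = 0.07546 × sin(59.1°) = 0.0647 m = 6.47 cm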